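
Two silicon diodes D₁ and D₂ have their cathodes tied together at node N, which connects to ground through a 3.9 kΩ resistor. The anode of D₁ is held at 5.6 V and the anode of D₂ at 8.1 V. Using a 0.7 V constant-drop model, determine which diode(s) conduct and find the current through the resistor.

Assume both conduct. Then node N would need to be at both 5.6−0.7 = 4.9 V and 8.1−0.7 = 7.4 V, which is impossible.
Assume only D₂ conducts: V_N = 8.1 − 0.7 = 7.4 V, so I_R = 7.4/3.9 = 1.9 mA.
Check D₁: its anode-to-cathode voltage is 5.6 − 7.4 = -1.8 V < 0.7 V, so it is off. The assumption is consistent.

Only D₂ conducts; I_R ≈ 1.9 mA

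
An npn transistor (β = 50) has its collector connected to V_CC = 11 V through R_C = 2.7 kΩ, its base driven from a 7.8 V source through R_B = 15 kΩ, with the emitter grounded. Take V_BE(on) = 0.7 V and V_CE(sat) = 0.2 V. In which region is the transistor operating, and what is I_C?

Assume active: I_B = (7.8 − 0.7)/15 = 0.473 mA, giving I_C = β·I_B = 23.7 mA.
But then V_CE = 11 − 23.7×2.7 = -52.9 V < V_CE(sat) = 0.2 V — impossible in the active region.
So the transistor is saturated. With V_CE = 0.2 V, I_C = (V_CC − 0.2)/R_C = 10.8/2.7 = 4 mA.
Check: β·I_B = 23.7 mA > I_C = 4 mA, confirming saturation.

saturation; I_C ≈ 4 mA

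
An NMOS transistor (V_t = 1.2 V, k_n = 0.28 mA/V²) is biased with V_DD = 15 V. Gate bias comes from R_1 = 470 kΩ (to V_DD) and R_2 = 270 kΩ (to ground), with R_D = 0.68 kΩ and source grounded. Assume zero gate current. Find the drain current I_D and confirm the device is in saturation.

I_D ≈ 2.6 mA

V_G = V_DD·R_2/(R_1+R_2) = 15×270/740 = 5.47 V. With the source grounded, V_GS = V_G = 5.47 V.
Assume saturation: I_D = (k_n/2)(V_GS − V_t)² = (0.28/2)×(5.47 − 1.2)² = 0.14×4.27² = 2.56 mA.
V_DS = V_DD − I_D·R_D = 15 − 2.56×0.68 = 13.3 V.
Saturation requires V_DS ≥ V_GS − V_t = 4.27 V; 13.3 ≥ 4.27 ✓.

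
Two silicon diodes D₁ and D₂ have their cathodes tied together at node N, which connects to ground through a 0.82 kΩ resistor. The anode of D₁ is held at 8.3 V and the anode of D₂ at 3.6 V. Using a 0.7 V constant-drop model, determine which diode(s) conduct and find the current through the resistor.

Assume both conduct. Then node N would need to be at both 8.3−0.7 = 7.6 V and 3.6−0.7 = 2.9 V, which is impossible.
Assume only D₁ conducts: V_N = 8.3 − 0.7 = 7.6 V, so I_R = 7.6/0.82 = 9.27 mA.
Check D₂: its anode-to-cathode voltage is 3.6 − 7.6 = -4 V < 0.7 V, so it is off. The assumption is consistent.

Only D₁ conducts; I_R ≈ 9.3 mA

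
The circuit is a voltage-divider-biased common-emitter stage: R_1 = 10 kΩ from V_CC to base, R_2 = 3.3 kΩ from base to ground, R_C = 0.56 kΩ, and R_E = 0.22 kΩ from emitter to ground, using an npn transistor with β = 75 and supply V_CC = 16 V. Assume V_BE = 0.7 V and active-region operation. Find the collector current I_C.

Thevenize the base divider: V_Th = V_CC·R_2/(R_1+R_2) = 16×3.3/13.3 = 3.97 V, R_Th = R_1‖R_2 = 2.48 kΩ.
Base-emitter loop: V_Th = I_B·R_Th + V_BE + (β+1)I_B·R_E, so I_B = (3.97 − 0.7) / (2.48 + 76×0.22) = 0.17 mA.
I_C = β·I_B = 75×0.17 = 12.8 mA, and I_E = (β+1)I_B = 12.9 mA.
V_CE = V_CC − I_C·R_C − I_E·R_E = 16 − 12.8×0.56 − 12.9×0.22 = 6 V.
V_CE = 6 V > 0.2 V confirms active-region operation.

I_C ≈ 13 mA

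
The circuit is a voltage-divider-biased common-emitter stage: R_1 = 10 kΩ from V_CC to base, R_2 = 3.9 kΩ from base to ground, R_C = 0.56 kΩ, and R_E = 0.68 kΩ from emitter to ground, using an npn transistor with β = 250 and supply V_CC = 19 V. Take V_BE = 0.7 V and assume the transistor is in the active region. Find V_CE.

Thevenize the base divider: V_Th = V_CC·R_2/(R_1+R_2) = 19×3.9/13.9 = 5.33 V, R_Th = R_1‖R_2 = 2.81 kΩ.
Base-emitter loop: V_Th = I_B·R_Th + V_BE + (β+1)I_B·R_E, so I_B = (5.33 − 0.7) / (2.81 + 251×0.68) = 0.0267 mA.
I_C = β·I_B = 250×0.0267 = 6.67 mA, and I_E = (β+1)I_B = 6.7 mA.
V_CE = V_CC − I_C·R_C − I_E·R_E = 19 − 6.67×0.56 − 6.7×0.68 = 10.7 V.
V_CE = 10.7 V > 0.2 V confirms active-region operation.

V_CE ≈ 11 V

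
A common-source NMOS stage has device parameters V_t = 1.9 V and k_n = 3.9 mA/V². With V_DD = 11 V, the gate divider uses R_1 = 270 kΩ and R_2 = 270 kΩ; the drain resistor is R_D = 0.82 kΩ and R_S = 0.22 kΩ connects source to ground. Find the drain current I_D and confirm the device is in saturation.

I_D ≈ 7.5 mA

V_G = V_DD·R_2/(R_1+R_2) = 11×270/540 = 5.5 V.
Assume saturation: I_D = (k_n/2)(V_GS − V_t)² with V_GS = V_G − I_D·R_S = 5.5 − 0.22·I_D.
Substituting gives 0.0944·I_D² − 4.09·I_D + 25.3 = 0, with roots I_D = 7.47 or 35.9 mA.
The root I_D = 35.9 mA gives V_GS = -2.39 V ≤ V_t, so take I_D = 7.47 mA.
Then V_GS = 3.86 V and V_DS = V_DD − I_D(R_D+R_S) = 11 − 7.47×1.04 = 3.23 V.
Saturation requires V_DS ≥ V_GS − V_t = 1.96 V; 3.23 ≥ 1.96 ✓.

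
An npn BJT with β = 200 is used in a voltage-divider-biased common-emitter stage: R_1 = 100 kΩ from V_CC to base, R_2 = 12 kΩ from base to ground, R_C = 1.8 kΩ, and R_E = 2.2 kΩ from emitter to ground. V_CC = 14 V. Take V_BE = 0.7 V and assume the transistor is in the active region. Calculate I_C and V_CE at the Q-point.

I_C ≈ 0.35 mA, V_CE ≈ 13 V

Thevenize the base divider: V_Th = V_CC·R_2/(R_1+R_2) = 14×12/112 = 1.5 V, R_Th = R_1‖R_2 = 10.7 kΩ.
Base-emitter loop: V_Th = I_B·R_Th + V_BE + (β+1)I_B·R_E, so I_B = (1.5 − 0.7) / (10.7 + 201×2.2) = 0.00177 mA.
I_C = β·I_B = 200×0.00177 = 0.353 mA, and I_E = (β+1)I_B = 0.355 mA.
V_CE = V_CC − I_C·R_C − I_E·R_E = 14 − 0.353×1.8 − 0.355×2.2 = 12.6 V.
V_CE = 12.6 V > 0.2 V confirms active-region operation.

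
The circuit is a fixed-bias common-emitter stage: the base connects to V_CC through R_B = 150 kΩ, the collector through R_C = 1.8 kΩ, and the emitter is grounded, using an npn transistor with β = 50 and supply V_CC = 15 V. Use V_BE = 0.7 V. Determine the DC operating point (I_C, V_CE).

Base loop: V_CC = I_B·R_B + V_BE, so I_B = (15 − 0.7)/150 kΩ = 0.0953 mA.
In the active region I_C = β·I_B = 50 × 0.0953 = 4.77 mA.
Collector loop: V_CE = V_CC − I_C·R_C = 15 − 4.77×1.8 = 6.42 V.
Since V_CE = 6.42 V > V_CE(sat) ≈ 0.2 V, the transistor is in the active region as assumed.

I_C ≈ 4.8 mA, V_CE ≈ 6.4 V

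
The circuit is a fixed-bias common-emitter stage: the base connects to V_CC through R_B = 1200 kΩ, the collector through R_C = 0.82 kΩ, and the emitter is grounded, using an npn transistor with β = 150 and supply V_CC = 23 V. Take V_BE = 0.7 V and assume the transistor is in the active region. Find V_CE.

V_CE ≈ 21 V

Base loop: V_CC = I_B·R_B + V_BE, so I_B = (23 − 0.7)/1200 kΩ = 0.0186 mA.
In the active region I_C = β·I_B = 150 × 0.0186 = 2.79 mA.
Collector loop: V_CE = V_CC − I_C·R_C = 23 − 2.79×0.82 = 20.7 V.
Since V_CE = 20.7 V > V_CE(sat) ≈ 0.2 V, the transistor is in the active region as assumed.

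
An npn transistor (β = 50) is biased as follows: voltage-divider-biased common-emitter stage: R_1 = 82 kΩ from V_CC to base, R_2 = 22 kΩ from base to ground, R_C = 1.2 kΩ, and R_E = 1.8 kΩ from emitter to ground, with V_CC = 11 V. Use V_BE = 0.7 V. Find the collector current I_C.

I_C ≈ 0.75 mA

Thevenize the base divider: V_Th = V_CC·R_2/(R_1+R_2) = 11×22/104 = 2.33 V, R_Th = R_1‖R_2 = 17.3 kΩ.
Base-emitter loop: V_Th = I_B·R_Th + V_BE + (β+1)I_B·R_E, so I_B = (2.33 − 0.7) / (17.3 + 51×1.8) = 0.0149 mA.
I_C = β·I_B = 50×0.0149 = 0.745 mA, and I_E = (β+1)I_B = 0.76 mA.
V_CE = V_CC − I_C·R_C − I_E·R_E = 11 − 0.745×1.2 − 0.76×1.8 = 8.74 V.
V_CE = 8.74 V > 0.2 V confirms active-region operation.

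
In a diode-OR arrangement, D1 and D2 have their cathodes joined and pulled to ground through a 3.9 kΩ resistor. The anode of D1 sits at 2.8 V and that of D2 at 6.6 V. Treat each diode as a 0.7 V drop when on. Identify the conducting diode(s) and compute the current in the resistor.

Only D2 conducts; I_R ≈ 1.5 mA

Assume both conduct. Then node N would need to be at both 2.8−0.7 = 2.1 V and 6.6−0.7 = 5.9 V, which is impossible.
Assume only D2 conducts: V_N = 6.6 − 0.7 = 5.9 V, so I_R = 5.9/3.9 = 1.51 mA.
Check D1: its anode-to-cathode voltage is 2.8 − 5.9 = -3.1 V < 0.7 V, so it is off. The assumption is consistent.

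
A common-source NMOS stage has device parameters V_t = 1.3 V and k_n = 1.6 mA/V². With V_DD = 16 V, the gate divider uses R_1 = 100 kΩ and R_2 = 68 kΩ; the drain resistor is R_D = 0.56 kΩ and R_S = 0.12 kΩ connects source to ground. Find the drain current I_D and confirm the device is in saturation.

I_D ≈ 12 mA

V_G = V_DD·R_2/(R_1+R_2) = 16×68/168 = 6.48 V.
Assume saturation: I_D = (k_n/2)(V_GS − V_t)² with V_GS = V_G − I_D·R_S = 6.48 − 0.12·I_D.
Substituting gives 0.0115·I_D² − 1.99·I_D + 21.4 = 0, with roots I_D = 11.5 or 162 mA.
The root I_D = 162 mA gives V_GS = -12.9 V ≤ V_t, so take I_D = 11.5 mA.
Then V_GS = 5.09 V and V_DS = V_DD − I_D(R_D+R_S) = 16 − 11.5×0.68 = 8.17 V.
Saturation requires V_DS ≥ V_GS − V_t = 3.79 V; 8.17 ≥ 3.79 ✓.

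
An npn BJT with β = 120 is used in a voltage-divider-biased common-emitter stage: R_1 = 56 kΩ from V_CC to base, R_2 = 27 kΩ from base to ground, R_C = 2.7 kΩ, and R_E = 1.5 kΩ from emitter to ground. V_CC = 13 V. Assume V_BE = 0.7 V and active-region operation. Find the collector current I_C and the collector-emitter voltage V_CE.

I_C ≈ 2.1 mA, V_CE ≈ 4.1 V

Thevenize the base divider: V_Th = V_CC·R_2/(R_1+R_2) = 13×27/83 = 4.23 V, R_Th = R_1‖R_2 = 18.2 kΩ.
Base-emitter loop: V_Th = I_B·R_Th + V_BE + (β+1)I_B·R_E, so I_B = (4.23 − 0.7) / (18.2 + 121×1.5) = 0.0177 mA.
I_C = β·I_B = 120×0.0177 = 2.12 mA, and I_E = (β+1)I_B = 2.14 mA.
V_CE = V_CC − I_C·R_C − I_E·R_E = 13 − 2.12×2.7 − 2.14×1.5 = 4.07 V.
V_CE = 4.07 V > 0.2 V confirms active-region operation.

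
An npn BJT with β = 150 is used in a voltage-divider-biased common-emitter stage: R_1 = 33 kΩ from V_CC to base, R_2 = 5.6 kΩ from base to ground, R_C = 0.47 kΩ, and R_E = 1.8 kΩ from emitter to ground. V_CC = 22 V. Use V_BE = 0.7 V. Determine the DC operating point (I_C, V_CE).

I_C ≈ 1.4 mA, V_CE ≈ 19 V

Thevenize the base divider: V_Th = V_CC·R_2/(R_1+R_2) = 22×5.6/38.6 = 3.19 V, R_Th = R_1‖R_2 = 4.79 kΩ.
Base-emitter loop: V_Th = I_B·R_Th + V_BE + (β+1)I_B·R_E, so I_B = (3.19 − 0.7) / (4.79 + 151×1.8) = 0.00901 mA.
I_C = β·I_B = 150×0.00901 = 1.35 mA, and I_E = (β+1)I_B = 1.36 mA.
V_CE = V_CC − I_C·R_C − I_E·R_E = 22 − 1.35×0.47 − 1.36×1.8 = 18.9 V.
V_CE = 18.9 V > 0.2 V confirms active-region operation.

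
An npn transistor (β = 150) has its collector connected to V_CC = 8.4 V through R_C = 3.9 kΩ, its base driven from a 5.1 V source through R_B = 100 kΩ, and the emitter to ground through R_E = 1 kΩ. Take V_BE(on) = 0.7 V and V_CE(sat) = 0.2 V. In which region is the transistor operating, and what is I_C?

saturation; I_C ≈ 1.7 mA

Assume active: I_B = (5.1 − 0.7)/(100 + 151×1) = 0.0175 mA, I_C = β·I_B = 2.63 mA.
Then V_CE = 8.4 − 2.63×3.9 − 2.65×1 = -4.5 V < 0.2 V — the active assumption fails.
Re-solve with V_CE = 0.2 V. KCL at the emitter: V_E/R_E = (V_BB−0.7−V_E)/R_B + (V_CC−0.2−V_E)/R_C, giving V_E = 1.69 V.
I_C = (V_CC − 0.2 − V_E)/R_C = (8.2 − 1.69)/3.9 = 1.67 mA.
Check: I_B = (4.4 − 1.69)/100 = 0.0271 mA, and β·I_B = 4.06 mA > I_C, confirming saturation.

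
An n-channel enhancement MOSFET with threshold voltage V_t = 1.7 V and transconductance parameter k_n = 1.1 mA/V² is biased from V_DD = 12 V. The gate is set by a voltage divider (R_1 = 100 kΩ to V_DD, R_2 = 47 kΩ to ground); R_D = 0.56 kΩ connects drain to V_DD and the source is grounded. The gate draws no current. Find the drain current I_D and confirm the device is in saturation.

V_G = V_DD·R_2/(R_1+R_2) = 12×47/147 = 3.84 V. With the source grounded, V_GS = V_G = 3.84 V.
Assume saturation: I_D = (k_n/2)(V_GS − V_t)² = (1.1/2)×(3.84 − 1.7)² = 0.55×2.14² = 2.51 mA.
V_DS = V_DD − I_D·R_D = 12 − 2.51×0.56 = 10.6 V.
Saturation requires V_DS ≥ V_GS − V_t = 2.14 V; 10.6 ≥ 2.14 ✓.

I_D ≈ 2.5 mA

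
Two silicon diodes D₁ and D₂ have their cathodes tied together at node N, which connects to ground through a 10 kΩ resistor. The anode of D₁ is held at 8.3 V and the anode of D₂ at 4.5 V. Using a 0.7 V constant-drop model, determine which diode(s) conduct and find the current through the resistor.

Assume both conduct. Then node N would need to be at both 8.3−0.7 = 7.6 V and 4.5−0.7 = 3.8 V, which is impossible.
Assume only D₁ conducts: V_N = 8.3 − 0.7 = 7.6 V, so I_R = 7.6/10 = 0.76 mA.
Check D₂: its anode-to-cathode voltage is 4.5 − 7.6 = -3.1 V < 0.7 V, so it is off. The assumption is consistent.

Only D₁ conducts; I_R ≈ 0.76 mA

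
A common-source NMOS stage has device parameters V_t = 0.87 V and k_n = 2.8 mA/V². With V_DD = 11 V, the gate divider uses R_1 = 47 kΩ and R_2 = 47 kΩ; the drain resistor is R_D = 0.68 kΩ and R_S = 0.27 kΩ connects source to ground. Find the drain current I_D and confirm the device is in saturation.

I_D ≈ 8.2 mA

V_G = V_DD·R_2/(R_1+R_2) = 11×47/94 = 5.5 V.
Assume saturation: I_D = (k_n/2)(V_GS − V_t)² with V_GS = V_G − I_D·R_S = 5.5 − 0.27·I_D.
Substituting gives 0.102·I_D² − 4.5·I_D + 30 = 0, with roots I_D = 8.19 or 35.9 mA.
The root I_D = 35.9 mA gives V_GS = -4.19 V ≤ V_t, so take I_D = 8.19 mA.
Then V_GS = 3.29 V and V_DS = V_DD − I_D(R_D+R_S) = 11 − 8.19×0.95 = 3.22 V.
Saturation requires V_DS ≥ V_GS − V_t = 2.42 V; 3.22 ≥ 2.42 ✓.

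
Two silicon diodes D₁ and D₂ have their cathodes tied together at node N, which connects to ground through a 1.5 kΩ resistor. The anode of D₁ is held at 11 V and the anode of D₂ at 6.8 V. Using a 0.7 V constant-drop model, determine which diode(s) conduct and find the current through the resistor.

Only D₁ conducts; I_R ≈ 6.9 mA

Assume both conduct. Then node N would need to be at both 11−0.7 = 10.3 V and 6.8−0.7 = 6.1 V, which is impossible.
Assume only D₁ conducts: V_N = 11 − 0.7 = 10.3 V, so I_R = 10.3/1.5 = 6.87 mA.
Check D₂: its anode-to-cathode voltage is 6.8 − 10.3 = -3.5 V < 0.7 V, so it is off. The assumption is consistent.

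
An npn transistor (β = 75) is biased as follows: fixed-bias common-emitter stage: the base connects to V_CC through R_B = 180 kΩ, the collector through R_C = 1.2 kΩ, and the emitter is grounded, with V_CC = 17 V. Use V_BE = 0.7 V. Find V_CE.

V_CE ≈ 8.8 V

Base loop: V_CC = I_B·R_B + V_BE, so I_B = (17 − 0.7)/180 kΩ = 0.0906 mA.
In the active region I_C = β·I_B = 75 × 0.0906 = 6.79 mA.
Collector loop: V_CE = V_CC − I_C·R_C = 17 − 6.79×1.2 = 8.85 V.
Since V_CE = 8.85 V > V_CE(sat) ≈ 0.2 V, the transistor is in the active region as assumed.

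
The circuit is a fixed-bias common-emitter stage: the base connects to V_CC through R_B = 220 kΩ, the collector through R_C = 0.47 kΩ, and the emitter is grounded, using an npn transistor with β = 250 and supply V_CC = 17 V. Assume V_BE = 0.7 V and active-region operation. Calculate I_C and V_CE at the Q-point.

I_C ≈ 19 mA, V_CE ≈ 8.3 V

Base loop: V_CC = I_B·R_B + V_BE, so I_B = (17 − 0.7)/220 kΩ = 0.0741 mA.
In the active region I_C = β·I_B = 250 × 0.0741 = 18.5 mA.
Collector loop: V_CE = V_CC − I_C·R_C = 17 − 18.5×0.47 = 8.29 V.
Since V_CE = 8.29 V > V_CE(sat) ≈ 0.2 V, the transistor is in the active region as assumed.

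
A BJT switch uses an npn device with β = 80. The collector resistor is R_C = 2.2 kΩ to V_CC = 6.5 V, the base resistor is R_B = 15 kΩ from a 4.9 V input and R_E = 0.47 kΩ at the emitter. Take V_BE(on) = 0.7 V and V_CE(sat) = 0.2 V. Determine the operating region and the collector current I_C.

saturation; I_C ≈ 2.3 mA

Assume active: I_B = (4.9 − 0.7)/(15 + 81×0.47) = 0.0791 mA, I_C = β·I_B = 6.33 mA.
Then V_CE = 6.5 − 6.33×2.2 − 6.41×0.47 = -10.4 V < 0.2 V — the active assumption fails.
Re-solve with V_CE = 0.2 V. KCL at the emitter: V_E/R_E = (V_BB−0.7−V_E)/R_B + (V_CC−0.2−V_E)/R_C, giving V_E = 1.19 V.
I_C = (V_CC − 0.2 − V_E)/R_C = (6.3 − 1.19)/2.2 = 2.32 mA.
Check: I_B = (4.2 − 1.19)/15 = 0.201 mA, and β·I_B = 16.1 mA > I_C, confirming saturation.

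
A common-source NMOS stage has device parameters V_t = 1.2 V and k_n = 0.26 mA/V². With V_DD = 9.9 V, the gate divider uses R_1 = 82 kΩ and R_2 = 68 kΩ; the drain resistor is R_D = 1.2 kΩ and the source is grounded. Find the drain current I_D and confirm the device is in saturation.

V_G = V_DD·R_2/(R_1+R_2) = 9.9×68/150 = 4.49 V. With the source grounded, V_GS = V_G = 4.49 V.
Assume saturation: I_D = (k_n/2)(V_GS − V_t)² = (0.26/2)×(4.49 − 1.2)² = 0.13×3.29² = 1.41 mA.
V_DS = V_DD − I_D·R_D = 9.9 − 1.41×1.2 = 8.21 V.
Saturation requires V_DS ≥ V_GS − V_t = 3.29 V; 8.21 ≥ 3.29 ✓.

I_D ≈ 1.4 mA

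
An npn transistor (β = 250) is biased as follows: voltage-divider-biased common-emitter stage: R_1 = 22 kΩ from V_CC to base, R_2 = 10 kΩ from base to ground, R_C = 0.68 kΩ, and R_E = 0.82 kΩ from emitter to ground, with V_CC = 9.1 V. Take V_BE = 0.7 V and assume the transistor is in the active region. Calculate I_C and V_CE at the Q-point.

Thevenize the base divider: V_Th = V_CC·R_2/(R_1+R_2) = 9.1×10/32 = 2.84 V, R_Th = R_1‖R_2 = 6.88 kΩ.
Base-emitter loop: V_Th = I_B·R_Th + V_BE + (β+1)I_B·R_E, so I_B = (2.84 − 0.7) / (6.88 + 251×0.82) = 0.0101 mA.
I_C = β·I_B = 250×0.0101 = 2.52 mA, and I_E = (β+1)I_B = 2.53 mA.
V_CE = V_CC − I_C·R_C − I_E·R_E = 9.1 − 2.52×0.68 − 2.53×0.82 = 5.31 V.
V_CE = 5.31 V > 0.2 V confirms active-region operation.

I_C ≈ 2.5 mA, V_CE ≈ 5.3 V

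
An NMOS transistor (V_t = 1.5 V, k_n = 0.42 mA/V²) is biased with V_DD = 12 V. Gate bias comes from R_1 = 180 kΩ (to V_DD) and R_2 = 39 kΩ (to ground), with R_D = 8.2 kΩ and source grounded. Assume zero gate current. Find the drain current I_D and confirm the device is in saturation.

I_D ≈ 0.085 mA

V_G = V_DD·R_2/(R_1+R_2) = 12×39/219 = 2.14 V. With the source grounded, V_GS = V_G = 2.14 V.
Assume saturation: I_D = (k_n/2)(V_GS − V_t)² = (0.42/2)×(2.14 − 1.5)² = 0.21×0.637² = 0.0852 mA.
V_DS = V_DD − I_D·R_D = 12 − 0.0852×8.2 = 11.3 V.
Saturation requires V_DS ≥ V_GS − V_t = 0.637 V; 11.3 ≥ 0.637 ✓.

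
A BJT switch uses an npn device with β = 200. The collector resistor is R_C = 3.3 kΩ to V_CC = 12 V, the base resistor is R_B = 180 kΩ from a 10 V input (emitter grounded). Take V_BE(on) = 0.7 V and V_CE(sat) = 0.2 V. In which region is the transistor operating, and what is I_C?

Assume active: I_B = (10 − 0.7)/180 = 0.0517 mA, giving I_C = β·I_B = 10.3 mA.
But then V_CE = 12 − 10.3×3.3 = -22.1 V < V_CE(sat) = 0.2 V — impossible in the active region.
So the transistor is saturated. With V_CE = 0.2 V, I_C = (V_CC − 0.2)/R_C = 11.8/3.3 = 3.58 mA.
Check: β·I_B = 10.3 mA > I_C = 3.58 mA, confirming saturation.

saturation; I_C ≈ 3.6 mA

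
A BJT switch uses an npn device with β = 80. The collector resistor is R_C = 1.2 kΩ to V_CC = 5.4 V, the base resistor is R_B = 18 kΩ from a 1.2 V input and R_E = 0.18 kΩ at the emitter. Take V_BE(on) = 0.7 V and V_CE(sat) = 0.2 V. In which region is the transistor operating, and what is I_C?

active; I_C ≈ 1.2 mA

Assume active. Base-emitter loop: I_B = (V_BB − V_BE)/(R_B + (β+1)R_E) = (1.2 − 0.7)/(18 + 81×0.18) = 0.0153 mA.
I_C = β·I_B = 80×0.0153 = 1.23 mA.
V_CE = V_CC − I_C·R_C − I_E·R_E = 5.4 − 1.23×1.2 − 1.24×0.18 = 3.7 V > V_CE(sat), so the active-region assumption holds.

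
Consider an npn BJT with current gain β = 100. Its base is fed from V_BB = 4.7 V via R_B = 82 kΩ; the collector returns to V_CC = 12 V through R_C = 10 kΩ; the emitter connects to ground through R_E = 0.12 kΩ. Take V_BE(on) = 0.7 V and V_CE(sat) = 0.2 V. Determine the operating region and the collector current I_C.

saturation; I_C ≈ 1.2 mA

Assume active: I_B = (4.7 − 0.7)/(82 + 101×0.12) = 0.0425 mA, I_C = β·I_B = 4.25 mA.
Then V_CE = 12 − 4.25×10 − 4.29×0.12 = -31 V < 0.2 V — the active assumption fails.
Re-solve with V_CE = 0.2 V. KCL at the emitter: V_E/R_E = (V_BB−0.7−V_E)/R_B + (V_CC−0.2−V_E)/R_C, giving V_E = 0.145 V.
I_C = (V_CC − 0.2 − V_E)/R_C = (11.8 − 0.145)/10 = 1.17 mA.
Check: I_B = (4 − 0.145)/82 = 0.047 mA, and β·I_B = 4.7 mA > I_C, confirming saturation.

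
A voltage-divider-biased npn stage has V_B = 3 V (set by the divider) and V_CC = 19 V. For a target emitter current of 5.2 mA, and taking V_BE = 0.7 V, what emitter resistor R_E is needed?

V_E = V_B − V_BE = 3 − 0.7 = 2.3 V.
R_E = V_E / I_E = 2.3 / 5.2 = 0.442 kΩ.

R_E ≈ 0.44 kΩ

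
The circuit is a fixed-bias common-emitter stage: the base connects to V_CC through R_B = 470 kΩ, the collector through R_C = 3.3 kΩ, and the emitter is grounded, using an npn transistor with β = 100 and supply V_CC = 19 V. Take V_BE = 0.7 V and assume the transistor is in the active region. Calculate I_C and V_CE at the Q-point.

Base loop: V_CC = I_B·R_B + V_BE, so I_B = (19 − 0.7)/470 kΩ = 0.0389 mA.
In the active region I_C = β·I_B = 100 × 0.0389 = 3.89 mA.
Collector loop: V_CE = V_CC − I_C·R_C = 19 − 3.89×3.3 = 6.15 V.
Since V_CE = 6.15 V > V_CE(sat) ≈ 0.2 V, the transistor is in the active region as assumed.

I_C ≈ 3.9 mA, V_CE ≈ 6.2 V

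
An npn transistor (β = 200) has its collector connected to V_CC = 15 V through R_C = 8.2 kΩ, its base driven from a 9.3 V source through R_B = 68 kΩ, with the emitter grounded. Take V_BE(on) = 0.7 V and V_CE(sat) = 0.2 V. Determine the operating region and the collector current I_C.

Assume active: I_B = (9.3 − 0.7)/68 = 0.126 mA, giving I_C = β·I_B = 25.3 mA.
But then V_CE = 15 − 25.3×8.2 = -192 V < V_CE(sat) = 0.2 V — impossible in the active region.
So the transistor is saturated. With V_CE = 0.2 V, I_C = (V_CC − 0.2)/R_C = 14.8/8.2 = 1.8 mA.
Check: β·I_B = 25.3 mA > I_C = 1.8 mA, confirming saturation.

saturation; I_C ≈ 1.8 mA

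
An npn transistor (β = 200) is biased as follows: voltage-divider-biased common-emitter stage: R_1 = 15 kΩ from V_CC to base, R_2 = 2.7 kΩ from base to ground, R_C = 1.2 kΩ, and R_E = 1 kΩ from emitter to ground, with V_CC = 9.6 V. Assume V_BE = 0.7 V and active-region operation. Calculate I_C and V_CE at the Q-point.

I_C ≈ 0.75 mA, V_CE ≈ 7.9 V

Thevenize the base divider: V_Th = V_CC·R_2/(R_1+R_2) = 9.6×2.7/17.7 = 1.46 V, R_Th = R_1‖R_2 = 2.29 kΩ.
Base-emitter loop: V_Th = I_B·R_Th + V_BE + (β+1)I_B·R_E, so I_B = (1.46 − 0.7) / (2.29 + 201×1) = 0.00376 mA.
I_C = β·I_B = 200×0.00376 = 0.752 mA, and I_E = (β+1)I_B = 0.756 mA.
V_CE = V_CC − I_C·R_C − I_E·R_E = 9.6 − 0.752×1.2 − 0.756×1 = 7.94 V.
V_CE = 7.94 V > 0.2 V confirms active-region operation.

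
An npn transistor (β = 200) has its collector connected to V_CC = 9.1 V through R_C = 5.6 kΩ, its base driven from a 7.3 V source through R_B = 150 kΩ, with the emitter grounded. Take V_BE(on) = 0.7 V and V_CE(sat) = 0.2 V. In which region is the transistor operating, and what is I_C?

Assume active: I_B = (7.3 − 0.7)/150 = 0.044 mA, giving I_C = β·I_B = 8.8 mA.
But then V_CE = 9.1 − 8.8×5.6 = -40.2 V < V_CE(sat) = 0.2 V — impossible in the active region.
So the transistor is saturated. With V_CE = 0.2 V, I_C = (V_CC − 0.2)/R_C = 8.9/5.6 = 1.59 mA.
Check: β·I_B = 8.8 mA > I_C = 1.59 mA, confirming saturation.

saturation; I_C ≈ 1.6 mA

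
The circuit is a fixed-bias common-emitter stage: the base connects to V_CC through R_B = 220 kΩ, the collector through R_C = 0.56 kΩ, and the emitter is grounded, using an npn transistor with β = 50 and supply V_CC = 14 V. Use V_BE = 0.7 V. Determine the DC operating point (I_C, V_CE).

Base loop: V_CC = I_B·R_B + V_BE, so I_B = (14 − 0.7)/220 kΩ = 0.0605 mA.
In the active region I_C = β·I_B = 50 × 0.0605 = 3.02 mA.
Collector loop: V_CE = V_CC − I_C·R_C = 14 − 3.02×0.56 = 12.3 V.
Since V_CE = 12.3 V > V_CE(sat) ≈ 0.2 V, the transistor is in the active region as assumed.

I_C ≈ 3 mA, V_CE ≈ 12 V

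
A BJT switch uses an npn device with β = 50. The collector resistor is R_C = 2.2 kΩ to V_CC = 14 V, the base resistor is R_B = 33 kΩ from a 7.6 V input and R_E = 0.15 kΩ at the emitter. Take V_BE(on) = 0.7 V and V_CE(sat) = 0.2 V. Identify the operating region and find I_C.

Assume active: I_B = (7.6 − 0.7)/(33 + 51×0.15) = 0.17 mA, I_C = β·I_B = 8.49 mA.
Then V_CE = 14 − 8.49×2.2 − 8.66×0.15 = -5.97 V < 0.2 V — the active assumption fails.
Re-solve with V_CE = 0.2 V. KCL at the emitter: V_E/R_E = (V_BB−0.7−V_E)/R_B + (V_CC−0.2−V_E)/R_C, giving V_E = 0.906 V.
I_C = (V_CC − 0.2 − V_E)/R_C = (13.8 − 0.906)/2.2 = 5.86 mA.
Check: I_B = (6.9 − 0.906)/33 = 0.182 mA, and β·I_B = 9.08 mA > I_C, confirming saturation.

saturation; I_C ≈ 5.9 mA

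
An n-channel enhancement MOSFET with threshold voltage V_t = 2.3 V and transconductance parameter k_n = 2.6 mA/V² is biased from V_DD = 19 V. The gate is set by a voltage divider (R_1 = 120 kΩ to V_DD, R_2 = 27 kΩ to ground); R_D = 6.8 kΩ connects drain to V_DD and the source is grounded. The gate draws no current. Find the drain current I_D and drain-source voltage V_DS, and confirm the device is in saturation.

V_G = V_DD·R_2/(R_1+R_2) = 19×27/147 = 3.49 V. With the source grounded, V_GS = V_G = 3.49 V.
Assume saturation: I_D = (k_n/2)(V_GS − V_t)² = (2.6/2)×(3.49 − 2.3)² = 1.3×1.19² = 1.84 mA.
V_DS = V_DD − I_D·R_D = 19 − 1.84×6.8 = 6.49 V.
Saturation requires V_DS ≥ V_GS − V_t = 1.19 V; 6.49 ≥ 1.19 ✓.

I_D ≈ 1.8 mA, V_DS ≈ 6.5 V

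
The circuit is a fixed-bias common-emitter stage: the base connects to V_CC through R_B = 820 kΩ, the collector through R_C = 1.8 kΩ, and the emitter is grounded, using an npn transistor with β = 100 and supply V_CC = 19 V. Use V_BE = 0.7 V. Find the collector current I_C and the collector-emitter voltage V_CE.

I_C ≈ 2.2 mA, V_CE ≈ 15 V

Base loop: V_CC = I_B·R_B + V_BE, so I_B = (19 − 0.7)/820 kΩ = 0.0223 mA.
In the active region I_C = β·I_B = 100 × 0.0223 = 2.23 mA.
Collector loop: V_CE = V_CC − I_C·R_C = 19 − 2.23×1.8 = 15 V.
Since V_CE = 15 V > V_CE(sat) ≈ 0.2 V, the transistor is in the active region as assumed.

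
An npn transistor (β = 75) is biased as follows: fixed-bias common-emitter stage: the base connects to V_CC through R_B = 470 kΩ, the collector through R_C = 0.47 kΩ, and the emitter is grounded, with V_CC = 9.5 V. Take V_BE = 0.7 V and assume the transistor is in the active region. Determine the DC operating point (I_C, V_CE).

I_C ≈ 1.4 mA, V_CE ≈ 8.8 V

Base loop: V_CC = I_B·R_B + V_BE, so I_B = (9.5 − 0.7)/470 kΩ = 0.0187 mA.
In the active region I_C = β·I_B = 75 × 0.0187 = 1.4 mA.
Collector loop: V_CE = V_CC − I_C·R_C = 9.5 − 1.4×0.47 = 8.84 V.
Since V_CE = 8.84 V > V_CE(sat) ≈ 0.2 V, the transistor is in the active region as assumed.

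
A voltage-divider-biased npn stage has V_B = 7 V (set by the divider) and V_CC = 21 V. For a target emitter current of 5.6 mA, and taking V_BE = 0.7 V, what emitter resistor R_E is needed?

R_E ≈ 1.1 kΩ

V_E = V_B − V_BE = 7 − 0.7 = 6.3 V.
R_E = V_E / I_E = 6.3 / 5.6 = 1.12 kΩ.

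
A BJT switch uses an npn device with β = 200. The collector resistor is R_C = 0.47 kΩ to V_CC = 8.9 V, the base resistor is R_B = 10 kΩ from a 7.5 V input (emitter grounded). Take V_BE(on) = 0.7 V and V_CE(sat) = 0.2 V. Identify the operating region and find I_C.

saturation; I_C ≈ 19 mA

Assume active: I_B = (7.5 − 0.7)/10 = 0.68 mA, giving I_C = β·I_B = 136 mA.
But then V_CE = 8.9 − 136×0.47 = -55 V < V_CE(sat) = 0.2 V — impossible in the active region.
So the transistor is saturated. With V_CE = 0.2 V, I_C = (V_CC − 0.2)/R_C = 8.7/0.47 = 18.5 mA.
Check: β·I_B = 136 mA > I_C = 18.5 mA, confirming saturation.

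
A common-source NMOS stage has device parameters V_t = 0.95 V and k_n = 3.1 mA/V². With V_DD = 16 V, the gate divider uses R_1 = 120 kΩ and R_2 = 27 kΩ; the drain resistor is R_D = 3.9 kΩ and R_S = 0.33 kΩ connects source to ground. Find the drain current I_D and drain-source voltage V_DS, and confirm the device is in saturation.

V_G = V_DD·R_2/(R_1+R_2) = 16×27/147 = 2.94 V.
Assume saturation: I_D = (k_n/2)(V_GS − V_t)² with V_GS = V_G − I_D·R_S = 2.94 − 0.33·I_D.
Substituting gives 0.169·I_D² − 3.03·I_D + 6.13 = 0, with roots I_D = 2.32 or 15.7 mA.
The root I_D = 15.7 mA gives V_GS = -2.23 V ≤ V_t, so take I_D = 2.32 mA.
Then V_GS = 2.17 V and V_DS = V_DD − I_D(R_D+R_S) = 16 − 2.32×4.23 = 6.19 V.
Saturation requires V_DS ≥ V_GS − V_t = 1.22 V; 6.19 ≥ 1.22 ✓.

I_D ≈ 2.3 mA, V_DS ≈ 6.2 V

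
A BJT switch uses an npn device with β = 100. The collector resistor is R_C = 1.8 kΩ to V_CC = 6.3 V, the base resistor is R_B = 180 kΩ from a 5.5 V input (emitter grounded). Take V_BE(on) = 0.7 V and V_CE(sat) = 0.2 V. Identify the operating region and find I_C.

active; I_C ≈ 2.7 mA

Assume active. Base-emitter loop: I_B = (V_BB − V_BE)/R_B = (5.5 − 0.7)/180 = 0.0267 mA.
I_C = β·I_B = 100×0.0267 = 2.67 mA.
V_CE = V_CC − I_C·R_C = 6.3 − 2.67×1.8 = 1.5 V > V_CE(sat), so the active-region assumption holds.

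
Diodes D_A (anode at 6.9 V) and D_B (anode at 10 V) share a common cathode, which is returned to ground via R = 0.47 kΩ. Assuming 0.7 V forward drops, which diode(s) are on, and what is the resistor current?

Only D_B conducts; I_R ≈ 20 mA

Assume both conduct. Then node N would need to be at both 6.9−0.7 = 6.2 V and 10−0.7 = 9.3 V, which is impossible.
Assume only D_B conducts: V_N = 10 − 0.7 = 9.3 V, so I_R = 9.3/0.47 = 19.8 mA.
Check D_A: its anode-to-cathode voltage is 6.9 − 9.3 = -2.4 V < 0.7 V, so it is off. The assumption is consistent.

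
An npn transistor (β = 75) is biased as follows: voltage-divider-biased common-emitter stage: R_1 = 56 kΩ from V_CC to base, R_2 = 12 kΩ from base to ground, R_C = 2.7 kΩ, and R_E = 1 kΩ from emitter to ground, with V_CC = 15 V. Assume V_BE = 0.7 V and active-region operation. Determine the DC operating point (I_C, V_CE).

Thevenize the base divider: V_Th = V_CC·R_2/(R_1+R_2) = 15×12/68 = 2.65 V, R_Th = R_1‖R_2 = 9.88 kΩ.
Base-emitter loop: V_Th = I_B·R_Th + V_BE + (β+1)I_B·R_E, so I_B = (2.65 − 0.7) / (9.88 + 76×1) = 0.0227 mA.
I_C = β·I_B = 75×0.0227 = 1.7 mA, and I_E = (β+1)I_B = 1.72 mA.
V_CE = V_CC − I_C·R_C − I_E·R_E = 15 − 1.7×2.7 − 1.72×1 = 8.69 V.
V_CE = 8.69 V > 0.2 V confirms active-region operation.

I_C ≈ 1.7 mA, V_CE ≈ 8.7 V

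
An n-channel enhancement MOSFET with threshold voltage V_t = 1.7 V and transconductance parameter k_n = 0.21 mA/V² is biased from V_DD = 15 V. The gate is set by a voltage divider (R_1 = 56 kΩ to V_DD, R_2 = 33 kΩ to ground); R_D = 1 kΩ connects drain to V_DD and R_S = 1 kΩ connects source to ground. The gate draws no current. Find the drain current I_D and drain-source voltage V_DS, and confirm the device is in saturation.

I_D ≈ 0.91 mA, V_DS ≈ 13 V

V_G = V_DD·R_2/(R_1+R_2) = 15×33/89 = 5.56 V.
Assume saturation: I_D = (k_n/2)(V_GS − V_t)² with V_GS = V_G − I_D·R_S = 5.56 − 1·I_D.
Substituting gives 0.105·I_D² − 1.81·I_D + 1.57 = 0, with roots I_D = 0.913 or 16.3 mA.
The root I_D = 16.3 mA gives V_GS = -10.8 V ≤ V_t, so take I_D = 0.913 mA.
Then V_GS = 4.65 V and V_DS = V_DD − I_D(R_D+R_S) = 15 − 0.913×2 = 13.2 V.
Saturation requires V_DS ≥ V_GS − V_t = 2.95 V; 13.2 ≥ 2.95 ✓.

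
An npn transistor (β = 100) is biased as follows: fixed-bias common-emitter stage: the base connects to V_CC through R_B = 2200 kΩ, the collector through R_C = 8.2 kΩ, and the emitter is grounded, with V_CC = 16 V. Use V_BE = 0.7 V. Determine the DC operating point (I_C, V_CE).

Base loop: V_CC = I_B·R_B + V_BE, so I_B = (16 − 0.7)/2200 kΩ = 0.00695 mA.
In the active region I_C = β·I_B = 100 × 0.00695 = 0.695 mA.
Collector loop: V_CE = V_CC − I_C·R_C = 16 − 0.695×8.2 = 10.3 V.
Since V_CE = 10.3 V > V_CE(sat) ≈ 0.2 V, the transistor is in the active region as assumed.

I_C ≈ 0.7 mA, V_CE ≈ 10 V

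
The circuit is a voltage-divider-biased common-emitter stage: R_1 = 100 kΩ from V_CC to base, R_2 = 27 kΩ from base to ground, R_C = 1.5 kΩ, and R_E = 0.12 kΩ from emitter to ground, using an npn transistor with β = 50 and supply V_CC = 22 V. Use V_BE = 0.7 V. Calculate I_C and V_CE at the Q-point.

I_C ≈ 7.3 mA, V_CE ≈ 10 V

Thevenize the base divider: V_Th = V_CC·R_2/(R_1+R_2) = 22×27/127 = 4.68 V, R_Th = R_1‖R_2 = 21.3 kΩ.
Base-emitter loop: V_Th = I_B·R_Th + V_BE + (β+1)I_B·R_E, so I_B = (4.68 − 0.7) / (21.3 + 51×0.12) = 0.145 mA.
I_C = β·I_B = 50×0.145 = 7.26 mA, and I_E = (β+1)I_B = 7.41 mA.
V_CE = V_CC − I_C·R_C − I_E·R_E = 22 − 7.26×1.5 − 7.41×0.12 = 10.2 V.
V_CE = 10.2 V > 0.2 V confirms active-region operation.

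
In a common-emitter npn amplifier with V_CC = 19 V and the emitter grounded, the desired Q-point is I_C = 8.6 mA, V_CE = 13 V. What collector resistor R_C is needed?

R_C ≈ 0.7 kΩ

Collector loop: V_CC = I_C·R_C + V_CE.
R_C = (V_CC − V_CE)/I_C = (19 − 13)/8.6 = 0.698 kΩ.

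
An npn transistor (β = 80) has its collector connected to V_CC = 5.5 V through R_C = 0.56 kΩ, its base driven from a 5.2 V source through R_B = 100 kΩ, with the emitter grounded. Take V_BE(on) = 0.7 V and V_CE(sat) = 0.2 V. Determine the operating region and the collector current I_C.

active; I_C ≈ 3.6 mA

Assume active. Base-emitter loop: I_B = (V_BB − V_BE)/R_B = (5.2 − 0.7)/100 = 0.045 mA.
I_C = β·I_B = 80×0.045 = 3.6 mA.
V_CE = V_CC − I_C·R_C = 5.5 − 3.6×0.56 = 3.48 V > V_CE(sat), so the active-region assumption holds.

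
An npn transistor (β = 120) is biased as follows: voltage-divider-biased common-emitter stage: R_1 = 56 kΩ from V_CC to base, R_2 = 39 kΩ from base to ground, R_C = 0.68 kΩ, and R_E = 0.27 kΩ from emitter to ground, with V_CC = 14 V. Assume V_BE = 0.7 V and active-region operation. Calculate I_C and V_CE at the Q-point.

Thevenize the base divider: V_Th = V_CC·R_2/(R_1+R_2) = 14×39/95 = 5.75 V, R_Th = R_1‖R_2 = 23 kΩ.
Base-emitter loop: V_Th = I_B·R_Th + V_BE + (β+1)I_B·R_E, so I_B = (5.75 − 0.7) / (23 + 121×0.27) = 0.0907 mA.
I_C = β·I_B = 120×0.0907 = 10.9 mA, and I_E = (β+1)I_B = 11 mA.
V_CE = V_CC − I_C·R_C − I_E·R_E = 14 − 10.9×0.68 − 11×0.27 = 3.64 V.
V_CE = 3.64 V > 0.2 V confirms active-region operation.

I_C ≈ 11 mA, V_CE ≈ 3.6 V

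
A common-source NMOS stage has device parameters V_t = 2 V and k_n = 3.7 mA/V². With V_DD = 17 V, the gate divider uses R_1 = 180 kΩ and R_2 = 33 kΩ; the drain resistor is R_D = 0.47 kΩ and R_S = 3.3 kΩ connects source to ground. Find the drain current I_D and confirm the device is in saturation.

V_G = V_DD·R_2/(R_1+R_2) = 17×33/213 = 2.63 V.
Assume saturation: I_D = (k_n/2)(V_GS − V_t)² with V_GS = V_G − I_D·R_S = 2.63 − 3.3·I_D.
Substituting gives 20.1·I_D² − 8.74·I_D + 0.743 = 0, with roots I_D = 0.116 or 0.318 mA.
The root I_D = 0.318 mA gives V_GS = 1.59 V ≤ V_t, so take I_D = 0.116 mA.
Then V_GS = 2.25 V and V_DS = V_DD − I_D(R_D+R_S) = 17 − 0.116×3.77 = 16.6 V.
Saturation requires V_DS ≥ V_GS − V_t = 0.251 V; 16.6 ≥ 0.251 ✓.

I_D ≈ 0.12 mA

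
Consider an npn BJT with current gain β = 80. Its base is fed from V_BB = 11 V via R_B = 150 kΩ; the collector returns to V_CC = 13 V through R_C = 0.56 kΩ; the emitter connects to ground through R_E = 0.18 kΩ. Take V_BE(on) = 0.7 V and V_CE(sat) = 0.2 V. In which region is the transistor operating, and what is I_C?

active; I_C ≈ 5 mA

Assume active. Base-emitter loop: I_B = (V_BB − V_BE)/(R_B + (β+1)R_E) = (11 − 0.7)/(150 + 81×0.18) = 0.0626 mA.
I_C = β·I_B = 80×0.0626 = 5.01 mA.
V_CE = V_CC − I_C·R_C − I_E·R_E = 13 − 5.01×0.56 − 5.07×0.18 = 9.28 V > V_CE(sat), so the active-region assumption holds.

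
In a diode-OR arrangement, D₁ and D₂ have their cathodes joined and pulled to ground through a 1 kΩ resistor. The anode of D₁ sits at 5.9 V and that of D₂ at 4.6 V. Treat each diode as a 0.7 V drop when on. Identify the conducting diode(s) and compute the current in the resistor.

Assume both conduct. Then node N would need to be at both 5.9−0.7 = 5.2 V and 4.6−0.7 = 3.9 V, which is impossible.
Assume only D₁ conducts: V_N = 5.9 − 0.7 = 5.2 V, so I_R = 5.2/1 = 5.2 mA.
Check D₂: its anode-to-cathode voltage is 4.6 − 5.2 = -0.6 V < 0.7 V, so it is off. The assumption is consistent.

Only D₁ conducts; I_R ≈ 5.2 mA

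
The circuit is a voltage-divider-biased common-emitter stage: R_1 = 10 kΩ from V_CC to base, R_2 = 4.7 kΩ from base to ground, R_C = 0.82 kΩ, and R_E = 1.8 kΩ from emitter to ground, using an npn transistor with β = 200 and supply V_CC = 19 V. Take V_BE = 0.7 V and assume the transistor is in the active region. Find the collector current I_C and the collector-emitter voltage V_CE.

I_C ≈ 2.9 mA, V_CE ≈ 11 V

Thevenize the base divider: V_Th = V_CC·R_2/(R_1+R_2) = 19×4.7/14.7 = 6.07 V, R_Th = R_1‖R_2 = 3.2 kΩ.
Base-emitter loop: V_Th = I_B·R_Th + V_BE + (β+1)I_B·R_E, so I_B = (6.07 − 0.7) / (3.2 + 201×1.8) = 0.0147 mA.
I_C = β·I_B = 200×0.0147 = 2.95 mA, and I_E = (β+1)I_B = 2.96 mA.
V_CE = V_CC − I_C·R_C − I_E·R_E = 19 − 2.95×0.82 − 2.96×1.8 = 11.3 V.
V_CE = 11.3 V > 0.2 V confirms active-region operation.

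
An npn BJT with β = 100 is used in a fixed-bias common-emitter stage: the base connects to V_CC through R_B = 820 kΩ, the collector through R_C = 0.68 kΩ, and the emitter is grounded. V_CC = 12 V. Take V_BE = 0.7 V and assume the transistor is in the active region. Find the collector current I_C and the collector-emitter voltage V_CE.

I_C ≈ 1.4 mA, V_CE ≈ 11 V

Base loop: V_CC = I_B·R_B + V_BE, so I_B = (12 − 0.7)/820 kΩ = 0.0138 mA.
In the active region I_C = β·I_B = 100 × 0.0138 = 1.38 mA.
Collector loop: V_CE = V_CC − I_C·R_C = 12 − 1.38×0.68 = 11.1 V.
Since V_CE = 11.1 V > V_CE(sat) ≈ 0.2 V, the transistor is in the active region as assumed.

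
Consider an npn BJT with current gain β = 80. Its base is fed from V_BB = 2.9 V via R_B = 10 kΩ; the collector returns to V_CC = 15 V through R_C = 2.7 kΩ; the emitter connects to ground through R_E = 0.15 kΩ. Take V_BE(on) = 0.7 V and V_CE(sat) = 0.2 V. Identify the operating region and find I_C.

Assume active: I_B = (2.9 − 0.7)/(10 + 81×0.15) = 0.0993 mA, I_C = β·I_B = 7.95 mA.
Then V_CE = 15 − 7.95×2.7 − 8.05×0.15 = -7.66 V < 0.2 V — the active assumption fails.
Re-solve with V_CE = 0.2 V. KCL at the emitter: V_E/R_E = (V_BB−0.7−V_E)/R_B + (V_CC−0.2−V_E)/R_C, giving V_E = 0.799 V.
I_C = (V_CC − 0.2 − V_E)/R_C = (14.8 − 0.799)/2.7 = 5.19 mA.
Check: I_B = (2.2 − 0.799)/10 = 0.14 mA, and β·I_B = 11.2 mA > I_C, confirming saturation.

saturation; I_C ≈ 5.2 mA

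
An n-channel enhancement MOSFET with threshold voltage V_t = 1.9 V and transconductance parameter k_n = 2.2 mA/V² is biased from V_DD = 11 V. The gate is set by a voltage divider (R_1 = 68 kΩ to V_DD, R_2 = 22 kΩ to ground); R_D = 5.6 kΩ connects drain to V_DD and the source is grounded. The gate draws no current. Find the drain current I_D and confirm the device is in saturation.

V_G = V_DD·R_2/(R_1+R_2) = 11×22/90 = 2.69 V. With the source grounded, V_GS = V_G = 2.69 V.
Assume saturation: I_D = (k_n/2)(V_GS − V_t)² = (2.2/2)×(2.69 − 1.9)² = 1.1×0.789² = 0.685 mA.
V_DS = V_DD − I_D·R_D = 11 − 0.685×5.6 = 7.17 V.
Saturation requires V_DS ≥ V_GS − V_t = 0.789 V; 7.17 ≥ 0.789 ✓.

I_D ≈ 0.68 mA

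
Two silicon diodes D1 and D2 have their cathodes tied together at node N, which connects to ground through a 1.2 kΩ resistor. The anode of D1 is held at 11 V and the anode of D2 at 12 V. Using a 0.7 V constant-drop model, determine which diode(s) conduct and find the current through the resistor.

Only D2 conducts; I_R ≈ 9.4 mA

Assume both conduct. Then node N would need to be at both 11−0.7 = 10.3 V and 12−0.7 = 11.3 V, which is impossible.
Assume only D2 conducts: V_N = 12 − 0.7 = 11.3 V, so I_R = 11.3/1.2 = 9.42 mA.
Check D1: its anode-to-cathode voltage is 11 − 11.3 = -0.3 V < 0.7 V, so it is off. The assumption is consistent.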